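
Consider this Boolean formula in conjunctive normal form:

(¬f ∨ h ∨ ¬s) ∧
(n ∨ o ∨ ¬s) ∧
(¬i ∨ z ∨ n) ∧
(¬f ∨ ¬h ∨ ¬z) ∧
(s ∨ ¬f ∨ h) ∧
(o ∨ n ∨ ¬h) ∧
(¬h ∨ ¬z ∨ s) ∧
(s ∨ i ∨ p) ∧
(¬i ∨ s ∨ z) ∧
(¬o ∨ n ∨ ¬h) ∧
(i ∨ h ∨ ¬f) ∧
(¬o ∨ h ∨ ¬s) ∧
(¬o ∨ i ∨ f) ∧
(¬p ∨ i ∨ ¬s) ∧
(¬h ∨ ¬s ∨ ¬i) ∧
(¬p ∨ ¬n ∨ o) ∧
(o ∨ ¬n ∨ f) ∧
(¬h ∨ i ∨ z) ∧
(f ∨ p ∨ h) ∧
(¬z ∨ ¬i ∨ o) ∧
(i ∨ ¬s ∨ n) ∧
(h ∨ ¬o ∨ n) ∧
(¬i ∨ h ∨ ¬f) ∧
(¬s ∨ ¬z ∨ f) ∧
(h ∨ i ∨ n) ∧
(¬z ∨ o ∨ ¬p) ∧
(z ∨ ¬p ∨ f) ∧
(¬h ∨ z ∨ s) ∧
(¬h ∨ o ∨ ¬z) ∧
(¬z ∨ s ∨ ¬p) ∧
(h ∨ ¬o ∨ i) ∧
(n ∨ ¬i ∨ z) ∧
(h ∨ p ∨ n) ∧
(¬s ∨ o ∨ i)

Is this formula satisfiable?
No

No, the formula is not satisfiable.

No assignment of truth values to the variables can make all 34 clauses true simultaneously.

The formula is UNSAT (unsatisfiable).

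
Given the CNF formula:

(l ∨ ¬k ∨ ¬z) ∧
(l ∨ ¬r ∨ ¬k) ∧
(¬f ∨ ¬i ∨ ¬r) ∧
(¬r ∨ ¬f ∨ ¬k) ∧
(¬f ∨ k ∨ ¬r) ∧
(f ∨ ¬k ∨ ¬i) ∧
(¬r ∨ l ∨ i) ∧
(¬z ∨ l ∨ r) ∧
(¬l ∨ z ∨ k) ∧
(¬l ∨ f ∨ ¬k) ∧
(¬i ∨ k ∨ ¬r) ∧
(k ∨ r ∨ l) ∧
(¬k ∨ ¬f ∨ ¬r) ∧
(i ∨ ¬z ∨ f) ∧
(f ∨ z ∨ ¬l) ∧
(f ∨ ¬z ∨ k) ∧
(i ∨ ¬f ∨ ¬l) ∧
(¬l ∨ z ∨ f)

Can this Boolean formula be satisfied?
Yes

Yes, the formula is satisfiable.

One satisfying assignment is: f=False, l=False, k=True, i=False, r=False, z=False

Verification: With this assignment, all 18 clauses evaluate to true.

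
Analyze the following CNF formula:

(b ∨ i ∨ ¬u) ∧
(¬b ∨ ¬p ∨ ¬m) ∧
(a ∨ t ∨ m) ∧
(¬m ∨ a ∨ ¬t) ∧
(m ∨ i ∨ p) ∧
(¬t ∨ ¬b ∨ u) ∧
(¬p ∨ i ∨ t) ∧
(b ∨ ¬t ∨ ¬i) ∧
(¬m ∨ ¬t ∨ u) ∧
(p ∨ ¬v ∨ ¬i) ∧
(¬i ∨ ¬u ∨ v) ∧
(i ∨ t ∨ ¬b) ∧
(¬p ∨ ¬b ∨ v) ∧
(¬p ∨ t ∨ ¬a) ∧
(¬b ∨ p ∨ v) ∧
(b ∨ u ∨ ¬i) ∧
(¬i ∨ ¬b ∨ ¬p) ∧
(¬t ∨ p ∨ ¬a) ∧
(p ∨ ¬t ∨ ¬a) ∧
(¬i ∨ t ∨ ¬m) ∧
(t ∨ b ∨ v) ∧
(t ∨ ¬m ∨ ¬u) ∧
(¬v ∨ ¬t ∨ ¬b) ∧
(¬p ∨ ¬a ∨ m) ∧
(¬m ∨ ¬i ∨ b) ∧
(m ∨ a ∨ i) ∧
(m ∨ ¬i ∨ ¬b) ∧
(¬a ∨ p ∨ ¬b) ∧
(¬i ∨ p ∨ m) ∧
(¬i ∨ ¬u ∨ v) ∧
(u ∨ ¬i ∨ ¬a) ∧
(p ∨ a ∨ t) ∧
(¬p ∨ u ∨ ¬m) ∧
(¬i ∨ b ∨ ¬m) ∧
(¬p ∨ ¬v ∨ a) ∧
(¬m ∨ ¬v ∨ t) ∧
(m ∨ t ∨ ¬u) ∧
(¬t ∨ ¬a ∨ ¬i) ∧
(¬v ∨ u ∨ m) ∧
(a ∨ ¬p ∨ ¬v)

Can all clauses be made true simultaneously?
No

No, the formula is not satisfiable.

No assignment of truth values to the variables can make all 40 clauses true simultaneously.

The formula is UNSAT (unsatisfiable).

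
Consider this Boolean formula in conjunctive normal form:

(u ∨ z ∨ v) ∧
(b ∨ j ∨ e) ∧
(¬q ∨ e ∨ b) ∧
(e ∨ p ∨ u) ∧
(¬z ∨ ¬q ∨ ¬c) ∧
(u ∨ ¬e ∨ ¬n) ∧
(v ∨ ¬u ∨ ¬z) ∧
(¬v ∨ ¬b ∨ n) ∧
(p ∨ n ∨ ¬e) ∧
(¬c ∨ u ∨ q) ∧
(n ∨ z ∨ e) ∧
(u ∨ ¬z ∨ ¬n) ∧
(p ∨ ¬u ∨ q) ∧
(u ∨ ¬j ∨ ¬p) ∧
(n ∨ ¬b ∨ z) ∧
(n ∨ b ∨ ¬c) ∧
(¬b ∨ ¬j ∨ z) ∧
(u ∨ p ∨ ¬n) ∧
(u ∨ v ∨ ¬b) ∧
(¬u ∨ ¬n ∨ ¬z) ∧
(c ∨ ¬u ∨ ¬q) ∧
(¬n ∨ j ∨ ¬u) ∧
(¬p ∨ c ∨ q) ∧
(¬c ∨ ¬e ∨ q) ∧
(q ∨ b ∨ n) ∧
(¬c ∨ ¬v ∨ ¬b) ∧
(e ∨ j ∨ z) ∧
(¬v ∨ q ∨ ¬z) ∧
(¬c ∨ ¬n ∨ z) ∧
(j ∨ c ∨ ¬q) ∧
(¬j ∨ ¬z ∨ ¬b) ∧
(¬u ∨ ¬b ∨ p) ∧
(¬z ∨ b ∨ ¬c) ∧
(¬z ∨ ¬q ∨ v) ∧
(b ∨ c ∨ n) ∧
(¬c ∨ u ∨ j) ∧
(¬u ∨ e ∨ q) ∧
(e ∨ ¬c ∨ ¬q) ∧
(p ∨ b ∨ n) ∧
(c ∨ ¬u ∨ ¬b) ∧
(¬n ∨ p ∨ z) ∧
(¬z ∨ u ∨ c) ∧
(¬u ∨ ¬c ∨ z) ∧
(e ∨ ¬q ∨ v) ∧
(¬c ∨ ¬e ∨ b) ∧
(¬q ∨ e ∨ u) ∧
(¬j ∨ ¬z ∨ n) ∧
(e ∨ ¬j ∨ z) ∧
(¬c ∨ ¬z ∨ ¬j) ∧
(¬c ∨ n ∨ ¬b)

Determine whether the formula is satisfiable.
No

No, the formula is not satisfiable.

No assignment of truth values to the variables can make all 50 clauses true simultaneously.

The formula is UNSAT (unsatisfiable).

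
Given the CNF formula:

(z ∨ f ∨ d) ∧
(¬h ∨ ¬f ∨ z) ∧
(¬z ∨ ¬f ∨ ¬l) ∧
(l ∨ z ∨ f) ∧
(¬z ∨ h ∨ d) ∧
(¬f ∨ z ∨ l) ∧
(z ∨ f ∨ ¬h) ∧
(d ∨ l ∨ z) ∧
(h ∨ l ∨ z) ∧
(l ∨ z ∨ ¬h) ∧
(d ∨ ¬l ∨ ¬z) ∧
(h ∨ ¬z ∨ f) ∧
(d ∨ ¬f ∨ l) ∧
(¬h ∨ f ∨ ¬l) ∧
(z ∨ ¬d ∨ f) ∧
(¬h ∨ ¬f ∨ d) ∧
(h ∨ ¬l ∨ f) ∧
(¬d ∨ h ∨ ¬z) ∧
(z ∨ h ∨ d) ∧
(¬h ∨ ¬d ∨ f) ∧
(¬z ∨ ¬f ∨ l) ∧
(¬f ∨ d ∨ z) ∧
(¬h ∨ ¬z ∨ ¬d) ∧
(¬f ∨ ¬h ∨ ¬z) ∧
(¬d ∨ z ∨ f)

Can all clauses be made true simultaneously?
Yes

Yes, the formula is satisfiable.

One satisfying assignment is: l=True, d=True, h=False, f=True, z=False

Verification: With this assignment, all 25 clauses evaluate to true.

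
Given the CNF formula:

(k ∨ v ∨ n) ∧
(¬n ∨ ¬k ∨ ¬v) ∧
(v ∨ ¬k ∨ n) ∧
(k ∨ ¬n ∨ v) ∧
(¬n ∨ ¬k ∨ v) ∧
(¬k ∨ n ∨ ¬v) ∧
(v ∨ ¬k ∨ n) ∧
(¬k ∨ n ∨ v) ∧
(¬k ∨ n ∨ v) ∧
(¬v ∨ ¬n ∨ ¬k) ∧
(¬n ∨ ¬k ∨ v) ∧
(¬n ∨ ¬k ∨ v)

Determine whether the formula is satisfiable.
Yes

Yes, the formula is satisfiable.

One satisfying assignment is: v=True, k=False, n=True

Verification: With this assignment, all 12 clauses evaluate to true.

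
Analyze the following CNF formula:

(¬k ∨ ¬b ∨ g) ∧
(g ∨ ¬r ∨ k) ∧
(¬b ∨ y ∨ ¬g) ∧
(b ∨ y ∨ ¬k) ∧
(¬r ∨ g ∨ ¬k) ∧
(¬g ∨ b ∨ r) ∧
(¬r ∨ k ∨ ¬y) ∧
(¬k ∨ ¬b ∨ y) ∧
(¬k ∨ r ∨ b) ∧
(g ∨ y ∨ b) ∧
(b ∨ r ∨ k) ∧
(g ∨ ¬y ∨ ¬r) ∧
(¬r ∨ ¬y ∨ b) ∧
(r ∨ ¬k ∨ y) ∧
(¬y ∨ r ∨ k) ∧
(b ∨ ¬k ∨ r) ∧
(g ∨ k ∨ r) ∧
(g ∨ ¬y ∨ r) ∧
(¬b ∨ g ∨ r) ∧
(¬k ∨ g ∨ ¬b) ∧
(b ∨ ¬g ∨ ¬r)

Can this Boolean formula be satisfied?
Yes

Yes, the formula is satisfiable.

One satisfying assignment is: b=True, g=True, k=True, r=False, y=True

Verification: With this assignment, all 21 clauses evaluate to true.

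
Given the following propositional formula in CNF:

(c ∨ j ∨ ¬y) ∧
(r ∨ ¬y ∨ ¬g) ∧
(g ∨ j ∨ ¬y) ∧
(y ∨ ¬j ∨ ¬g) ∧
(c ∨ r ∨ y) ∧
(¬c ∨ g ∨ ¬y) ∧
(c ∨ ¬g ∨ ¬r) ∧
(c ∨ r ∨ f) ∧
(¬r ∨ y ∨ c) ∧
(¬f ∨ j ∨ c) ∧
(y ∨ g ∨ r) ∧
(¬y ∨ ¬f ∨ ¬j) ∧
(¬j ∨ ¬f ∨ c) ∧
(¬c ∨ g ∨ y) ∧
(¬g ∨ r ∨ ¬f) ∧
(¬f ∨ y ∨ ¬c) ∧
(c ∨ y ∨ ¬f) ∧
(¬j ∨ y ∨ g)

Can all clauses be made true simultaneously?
Yes

Yes, the formula is satisfiable.

One satisfying assignment is: r=True, j=True, f=False, g=False, y=True, c=False

Verification: With this assignment, all 18 clauses evaluate to true.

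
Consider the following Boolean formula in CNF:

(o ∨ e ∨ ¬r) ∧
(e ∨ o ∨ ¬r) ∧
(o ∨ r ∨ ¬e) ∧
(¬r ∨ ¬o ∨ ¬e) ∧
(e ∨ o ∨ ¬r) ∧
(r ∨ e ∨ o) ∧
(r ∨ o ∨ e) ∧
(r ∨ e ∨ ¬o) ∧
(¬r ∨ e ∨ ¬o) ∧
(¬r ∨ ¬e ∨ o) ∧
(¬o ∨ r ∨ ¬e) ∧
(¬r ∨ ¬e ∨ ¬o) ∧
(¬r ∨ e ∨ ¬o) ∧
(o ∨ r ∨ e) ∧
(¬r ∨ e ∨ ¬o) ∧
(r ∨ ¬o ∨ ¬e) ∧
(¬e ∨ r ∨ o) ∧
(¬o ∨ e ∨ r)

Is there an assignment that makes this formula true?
No

No, the formula is not satisfiable.

No assignment of truth values to the variables can make all 18 clauses true simultaneously.

The formula is UNSAT (unsatisfiable).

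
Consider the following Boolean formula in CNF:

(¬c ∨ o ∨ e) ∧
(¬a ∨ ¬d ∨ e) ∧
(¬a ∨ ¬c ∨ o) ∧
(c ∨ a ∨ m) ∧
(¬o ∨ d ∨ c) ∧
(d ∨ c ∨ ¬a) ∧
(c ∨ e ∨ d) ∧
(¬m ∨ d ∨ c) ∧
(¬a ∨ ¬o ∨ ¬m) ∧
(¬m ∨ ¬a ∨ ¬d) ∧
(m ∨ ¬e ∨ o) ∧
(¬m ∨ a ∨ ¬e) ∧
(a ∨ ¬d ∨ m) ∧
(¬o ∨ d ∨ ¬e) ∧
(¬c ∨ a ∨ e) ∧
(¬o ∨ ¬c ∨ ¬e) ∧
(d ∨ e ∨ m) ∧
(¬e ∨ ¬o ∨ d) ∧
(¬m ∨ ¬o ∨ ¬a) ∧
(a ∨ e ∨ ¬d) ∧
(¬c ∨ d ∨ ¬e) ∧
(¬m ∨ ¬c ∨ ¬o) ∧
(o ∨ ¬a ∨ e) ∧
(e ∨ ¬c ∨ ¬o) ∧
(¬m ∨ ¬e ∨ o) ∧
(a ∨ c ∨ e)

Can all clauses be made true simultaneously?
Yes

Yes, the formula is satisfiable.

One satisfying assignment is: m=False, d=True, c=False, o=True, a=True, e=True

Verification: With this assignment, all 26 clauses evaluate to true.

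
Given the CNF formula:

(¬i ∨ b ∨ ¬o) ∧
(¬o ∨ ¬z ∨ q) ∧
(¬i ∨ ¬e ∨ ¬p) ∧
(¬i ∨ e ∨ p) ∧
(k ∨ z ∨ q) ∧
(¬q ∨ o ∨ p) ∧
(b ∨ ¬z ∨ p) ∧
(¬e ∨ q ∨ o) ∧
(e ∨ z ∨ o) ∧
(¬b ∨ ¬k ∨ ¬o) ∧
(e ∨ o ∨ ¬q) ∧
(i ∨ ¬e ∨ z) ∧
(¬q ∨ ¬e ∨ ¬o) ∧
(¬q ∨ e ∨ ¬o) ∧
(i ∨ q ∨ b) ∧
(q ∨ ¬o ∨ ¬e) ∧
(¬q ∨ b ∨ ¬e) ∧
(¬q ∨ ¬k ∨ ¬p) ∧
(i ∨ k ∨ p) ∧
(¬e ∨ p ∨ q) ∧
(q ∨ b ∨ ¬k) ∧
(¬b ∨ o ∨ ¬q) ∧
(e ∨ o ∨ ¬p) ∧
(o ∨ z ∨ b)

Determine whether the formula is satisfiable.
Yes

Yes, the formula is satisfiable.

One satisfying assignment is: e=False, p=False, q=False, b=True, o=False, z=True, i=False, k=True

Verification: With this assignment, all 24 clauses evaluate to true.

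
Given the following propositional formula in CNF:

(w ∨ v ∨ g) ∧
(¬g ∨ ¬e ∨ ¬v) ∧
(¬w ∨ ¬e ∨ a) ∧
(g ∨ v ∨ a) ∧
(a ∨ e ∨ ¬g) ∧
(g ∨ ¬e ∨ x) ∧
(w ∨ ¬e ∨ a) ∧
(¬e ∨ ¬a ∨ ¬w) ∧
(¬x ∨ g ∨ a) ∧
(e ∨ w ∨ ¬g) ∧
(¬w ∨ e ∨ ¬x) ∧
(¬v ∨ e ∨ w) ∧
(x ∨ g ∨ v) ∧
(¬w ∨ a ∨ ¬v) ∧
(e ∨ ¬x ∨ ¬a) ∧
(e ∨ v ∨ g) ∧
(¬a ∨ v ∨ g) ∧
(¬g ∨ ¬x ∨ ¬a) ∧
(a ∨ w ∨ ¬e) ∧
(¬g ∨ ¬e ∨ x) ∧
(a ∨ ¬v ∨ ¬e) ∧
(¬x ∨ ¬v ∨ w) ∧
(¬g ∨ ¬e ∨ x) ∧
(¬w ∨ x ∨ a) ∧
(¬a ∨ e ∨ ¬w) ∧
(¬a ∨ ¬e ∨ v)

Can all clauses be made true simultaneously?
No

No, the formula is not satisfiable.

No assignment of truth values to the variables can make all 26 clauses true simultaneously.

The formula is UNSAT (unsatisfiable).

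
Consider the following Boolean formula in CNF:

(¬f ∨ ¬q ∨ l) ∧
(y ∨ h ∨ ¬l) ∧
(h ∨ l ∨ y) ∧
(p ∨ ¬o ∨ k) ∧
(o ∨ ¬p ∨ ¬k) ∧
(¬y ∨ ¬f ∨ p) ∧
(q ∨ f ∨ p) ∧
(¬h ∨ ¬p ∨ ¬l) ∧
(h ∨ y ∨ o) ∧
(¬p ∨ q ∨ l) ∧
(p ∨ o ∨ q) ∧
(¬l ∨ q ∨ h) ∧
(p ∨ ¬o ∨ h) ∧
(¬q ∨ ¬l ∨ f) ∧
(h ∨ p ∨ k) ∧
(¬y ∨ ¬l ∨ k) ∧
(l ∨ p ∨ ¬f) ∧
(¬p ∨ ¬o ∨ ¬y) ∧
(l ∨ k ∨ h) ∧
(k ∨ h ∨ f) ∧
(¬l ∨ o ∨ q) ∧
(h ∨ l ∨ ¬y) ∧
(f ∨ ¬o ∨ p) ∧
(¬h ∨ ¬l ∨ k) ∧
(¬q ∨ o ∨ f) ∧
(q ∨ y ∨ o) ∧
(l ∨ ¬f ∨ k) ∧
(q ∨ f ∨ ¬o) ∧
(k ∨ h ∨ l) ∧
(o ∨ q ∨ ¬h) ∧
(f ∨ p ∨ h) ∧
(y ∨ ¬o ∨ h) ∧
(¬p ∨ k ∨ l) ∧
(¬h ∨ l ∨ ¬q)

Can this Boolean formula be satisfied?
Yes

Yes, the formula is satisfiable.

One satisfying assignment is: f=True, p=False, q=False, y=False, l=True, h=True, k=True, o=True

Verification: With this assignment, all 34 clauses evaluate to true.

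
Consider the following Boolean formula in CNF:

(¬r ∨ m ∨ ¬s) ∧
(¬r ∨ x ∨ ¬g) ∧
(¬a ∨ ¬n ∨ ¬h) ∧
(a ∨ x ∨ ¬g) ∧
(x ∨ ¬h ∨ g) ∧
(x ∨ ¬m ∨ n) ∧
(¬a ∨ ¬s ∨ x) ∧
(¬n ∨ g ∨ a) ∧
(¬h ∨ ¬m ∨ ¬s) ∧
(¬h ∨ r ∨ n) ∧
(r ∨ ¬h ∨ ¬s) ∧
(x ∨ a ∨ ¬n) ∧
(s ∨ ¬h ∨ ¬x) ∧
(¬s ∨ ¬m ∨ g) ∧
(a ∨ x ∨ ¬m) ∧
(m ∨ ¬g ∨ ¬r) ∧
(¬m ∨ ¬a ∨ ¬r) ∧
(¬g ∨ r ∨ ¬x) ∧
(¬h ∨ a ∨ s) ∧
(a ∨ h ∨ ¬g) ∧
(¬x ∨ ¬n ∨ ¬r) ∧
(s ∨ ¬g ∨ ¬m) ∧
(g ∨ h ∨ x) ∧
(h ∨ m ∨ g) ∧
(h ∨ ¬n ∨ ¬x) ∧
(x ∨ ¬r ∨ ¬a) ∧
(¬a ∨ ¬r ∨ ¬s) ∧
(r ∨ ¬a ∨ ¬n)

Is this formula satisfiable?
Yes

Yes, the formula is satisfiable.

One satisfying assignment is: n=False, g=False, s=False, m=True, h=False, a=False, r=False, x=True

Verification: With this assignment, all 28 clauses evaluate to true.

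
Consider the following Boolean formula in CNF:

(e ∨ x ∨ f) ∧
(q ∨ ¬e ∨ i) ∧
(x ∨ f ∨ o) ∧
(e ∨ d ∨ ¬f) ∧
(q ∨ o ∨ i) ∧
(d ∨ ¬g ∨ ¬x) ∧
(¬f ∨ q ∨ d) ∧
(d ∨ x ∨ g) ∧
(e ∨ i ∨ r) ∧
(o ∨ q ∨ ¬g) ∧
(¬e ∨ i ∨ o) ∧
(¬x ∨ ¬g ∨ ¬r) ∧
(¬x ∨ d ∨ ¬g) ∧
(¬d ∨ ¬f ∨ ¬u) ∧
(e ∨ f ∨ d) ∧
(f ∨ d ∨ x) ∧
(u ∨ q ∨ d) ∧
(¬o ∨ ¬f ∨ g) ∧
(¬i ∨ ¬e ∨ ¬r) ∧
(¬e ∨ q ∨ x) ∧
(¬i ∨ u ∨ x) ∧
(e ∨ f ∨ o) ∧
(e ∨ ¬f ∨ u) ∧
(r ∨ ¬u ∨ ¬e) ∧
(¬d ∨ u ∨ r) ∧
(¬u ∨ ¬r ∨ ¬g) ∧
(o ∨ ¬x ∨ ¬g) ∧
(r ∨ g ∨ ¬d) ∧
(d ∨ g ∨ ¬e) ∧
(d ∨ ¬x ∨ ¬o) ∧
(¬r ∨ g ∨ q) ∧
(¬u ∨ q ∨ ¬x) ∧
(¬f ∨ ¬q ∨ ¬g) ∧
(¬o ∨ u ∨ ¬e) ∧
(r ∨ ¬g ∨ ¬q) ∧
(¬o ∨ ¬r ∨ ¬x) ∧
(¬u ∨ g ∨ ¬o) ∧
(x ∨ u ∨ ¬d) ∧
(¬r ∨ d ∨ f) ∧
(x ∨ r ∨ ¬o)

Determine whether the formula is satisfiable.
No

No, the formula is not satisfiable.

No assignment of truth values to the variables can make all 40 clauses true simultaneously.

The formula is UNSAT (unsatisfiable).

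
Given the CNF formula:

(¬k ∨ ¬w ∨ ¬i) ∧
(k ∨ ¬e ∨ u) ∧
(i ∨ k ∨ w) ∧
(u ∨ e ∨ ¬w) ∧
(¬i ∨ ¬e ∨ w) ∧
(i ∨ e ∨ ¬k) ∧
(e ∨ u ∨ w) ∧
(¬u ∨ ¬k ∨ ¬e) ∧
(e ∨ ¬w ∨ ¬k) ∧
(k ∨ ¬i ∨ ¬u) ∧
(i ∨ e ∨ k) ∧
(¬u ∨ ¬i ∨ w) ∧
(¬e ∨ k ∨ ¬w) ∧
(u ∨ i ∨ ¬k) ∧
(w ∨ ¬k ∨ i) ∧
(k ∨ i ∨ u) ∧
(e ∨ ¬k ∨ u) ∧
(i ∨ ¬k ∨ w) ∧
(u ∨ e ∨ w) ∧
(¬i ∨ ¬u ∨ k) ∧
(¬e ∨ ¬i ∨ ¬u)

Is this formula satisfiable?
No

No, the formula is not satisfiable.

No assignment of truth values to the variables can make all 21 clauses true simultaneously.

The formula is UNSAT (unsatisfiable).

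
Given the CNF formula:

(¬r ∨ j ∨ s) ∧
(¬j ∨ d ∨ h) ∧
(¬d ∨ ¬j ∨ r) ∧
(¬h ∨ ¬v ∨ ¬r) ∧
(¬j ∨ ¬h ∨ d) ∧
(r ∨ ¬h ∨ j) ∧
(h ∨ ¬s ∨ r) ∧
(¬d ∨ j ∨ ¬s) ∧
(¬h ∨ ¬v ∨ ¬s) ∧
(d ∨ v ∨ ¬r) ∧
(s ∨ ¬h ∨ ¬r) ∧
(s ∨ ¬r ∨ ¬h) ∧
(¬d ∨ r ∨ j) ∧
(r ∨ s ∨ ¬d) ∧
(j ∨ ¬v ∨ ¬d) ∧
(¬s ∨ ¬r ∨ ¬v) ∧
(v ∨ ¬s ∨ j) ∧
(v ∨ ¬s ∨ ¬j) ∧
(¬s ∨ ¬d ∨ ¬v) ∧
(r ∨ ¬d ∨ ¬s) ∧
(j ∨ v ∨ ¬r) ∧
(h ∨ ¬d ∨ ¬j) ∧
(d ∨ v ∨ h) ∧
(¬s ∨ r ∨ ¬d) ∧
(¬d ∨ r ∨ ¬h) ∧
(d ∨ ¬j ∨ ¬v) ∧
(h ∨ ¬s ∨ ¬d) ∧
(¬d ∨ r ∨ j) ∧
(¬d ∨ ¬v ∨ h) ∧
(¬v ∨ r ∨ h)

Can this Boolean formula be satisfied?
No

No, the formula is not satisfiable.

No assignment of truth values to the variables can make all 30 clauses true simultaneously.

The formula is UNSAT (unsatisfiable).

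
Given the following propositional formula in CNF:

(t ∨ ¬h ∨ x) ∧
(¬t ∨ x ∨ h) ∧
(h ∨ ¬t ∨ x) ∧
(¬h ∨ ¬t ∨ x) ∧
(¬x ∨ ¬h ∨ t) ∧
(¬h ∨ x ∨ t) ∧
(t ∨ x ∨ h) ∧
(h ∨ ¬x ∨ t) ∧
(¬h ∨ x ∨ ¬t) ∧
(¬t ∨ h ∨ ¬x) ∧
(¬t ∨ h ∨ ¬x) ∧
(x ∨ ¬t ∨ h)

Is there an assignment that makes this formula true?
Yes

Yes, the formula is satisfiable.

One satisfying assignment is: t=True, x=True, h=True

Verification: With this assignment, all 12 clauses evaluate to true.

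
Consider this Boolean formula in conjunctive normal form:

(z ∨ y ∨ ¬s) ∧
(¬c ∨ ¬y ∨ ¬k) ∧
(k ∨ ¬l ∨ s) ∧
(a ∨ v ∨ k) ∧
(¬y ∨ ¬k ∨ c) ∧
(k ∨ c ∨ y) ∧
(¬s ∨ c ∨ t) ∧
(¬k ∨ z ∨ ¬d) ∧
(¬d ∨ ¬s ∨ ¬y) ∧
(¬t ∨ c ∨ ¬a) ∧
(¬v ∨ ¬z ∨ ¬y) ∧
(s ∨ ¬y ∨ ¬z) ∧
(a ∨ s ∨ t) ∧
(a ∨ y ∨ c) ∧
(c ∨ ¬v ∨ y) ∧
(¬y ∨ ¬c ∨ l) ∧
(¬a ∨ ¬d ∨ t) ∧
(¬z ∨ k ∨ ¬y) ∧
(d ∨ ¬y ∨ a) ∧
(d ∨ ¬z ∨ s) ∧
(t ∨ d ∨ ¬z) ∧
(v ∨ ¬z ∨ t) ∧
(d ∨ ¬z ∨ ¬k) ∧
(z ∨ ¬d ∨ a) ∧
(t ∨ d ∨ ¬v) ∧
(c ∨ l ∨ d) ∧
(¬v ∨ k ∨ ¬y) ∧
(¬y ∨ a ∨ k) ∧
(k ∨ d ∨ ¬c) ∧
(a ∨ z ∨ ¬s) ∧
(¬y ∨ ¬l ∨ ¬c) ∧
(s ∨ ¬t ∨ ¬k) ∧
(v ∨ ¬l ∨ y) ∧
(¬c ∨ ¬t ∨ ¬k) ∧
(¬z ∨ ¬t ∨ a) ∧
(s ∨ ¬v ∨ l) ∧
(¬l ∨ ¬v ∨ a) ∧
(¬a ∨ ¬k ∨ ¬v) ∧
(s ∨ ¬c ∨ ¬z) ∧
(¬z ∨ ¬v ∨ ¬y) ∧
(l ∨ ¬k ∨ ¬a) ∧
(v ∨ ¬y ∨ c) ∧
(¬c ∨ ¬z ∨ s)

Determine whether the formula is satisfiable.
Yes

Yes, the formula is satisfiable.

One satisfying assignment is: l=False, s=True, z=True, c=True, v=True, k=False, t=False, d=True, y=False, a=False

Verification: With this assignment, all 43 clauses evaluate to true.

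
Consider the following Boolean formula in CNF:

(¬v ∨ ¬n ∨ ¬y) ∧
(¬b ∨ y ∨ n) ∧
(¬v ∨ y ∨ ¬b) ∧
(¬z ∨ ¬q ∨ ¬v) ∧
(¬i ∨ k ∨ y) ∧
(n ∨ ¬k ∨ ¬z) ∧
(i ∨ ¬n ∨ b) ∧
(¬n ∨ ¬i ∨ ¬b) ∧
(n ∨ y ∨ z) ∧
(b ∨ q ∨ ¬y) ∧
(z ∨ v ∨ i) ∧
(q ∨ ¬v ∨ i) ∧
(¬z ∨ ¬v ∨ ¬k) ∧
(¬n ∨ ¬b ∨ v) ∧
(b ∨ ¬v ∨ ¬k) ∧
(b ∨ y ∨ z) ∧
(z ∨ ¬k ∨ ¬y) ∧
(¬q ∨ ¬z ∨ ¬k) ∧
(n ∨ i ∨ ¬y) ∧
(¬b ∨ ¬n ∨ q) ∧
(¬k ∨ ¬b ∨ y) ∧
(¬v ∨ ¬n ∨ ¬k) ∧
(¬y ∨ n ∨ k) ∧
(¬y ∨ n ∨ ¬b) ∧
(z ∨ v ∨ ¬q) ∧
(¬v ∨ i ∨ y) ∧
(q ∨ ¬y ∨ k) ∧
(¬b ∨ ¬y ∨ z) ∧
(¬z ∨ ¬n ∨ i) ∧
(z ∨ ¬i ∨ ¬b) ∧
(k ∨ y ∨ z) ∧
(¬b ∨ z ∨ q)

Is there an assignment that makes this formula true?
Yes

Yes, the formula is satisfiable.

One satisfying assignment is: k=True, b=False, i=True, v=False, n=True, z=True, q=False, y=False

Verification: With this assignment, all 32 clauses evaluate to true.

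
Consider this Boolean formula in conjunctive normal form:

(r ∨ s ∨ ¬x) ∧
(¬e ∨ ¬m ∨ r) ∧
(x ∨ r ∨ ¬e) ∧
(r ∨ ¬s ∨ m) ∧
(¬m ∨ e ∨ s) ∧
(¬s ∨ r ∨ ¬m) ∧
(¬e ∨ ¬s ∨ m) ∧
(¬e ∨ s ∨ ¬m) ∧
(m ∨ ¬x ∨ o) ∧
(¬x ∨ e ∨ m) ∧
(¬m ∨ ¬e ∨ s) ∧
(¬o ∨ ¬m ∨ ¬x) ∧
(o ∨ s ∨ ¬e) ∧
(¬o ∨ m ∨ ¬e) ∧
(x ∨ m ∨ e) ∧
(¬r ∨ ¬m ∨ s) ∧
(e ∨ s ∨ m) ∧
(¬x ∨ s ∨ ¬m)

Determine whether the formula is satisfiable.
Yes

Yes, the formula is satisfiable.

One satisfying assignment is: r=True, x=True, o=False, s=True, m=True, e=False

Verification: With this assignment, all 18 clauses evaluate to true.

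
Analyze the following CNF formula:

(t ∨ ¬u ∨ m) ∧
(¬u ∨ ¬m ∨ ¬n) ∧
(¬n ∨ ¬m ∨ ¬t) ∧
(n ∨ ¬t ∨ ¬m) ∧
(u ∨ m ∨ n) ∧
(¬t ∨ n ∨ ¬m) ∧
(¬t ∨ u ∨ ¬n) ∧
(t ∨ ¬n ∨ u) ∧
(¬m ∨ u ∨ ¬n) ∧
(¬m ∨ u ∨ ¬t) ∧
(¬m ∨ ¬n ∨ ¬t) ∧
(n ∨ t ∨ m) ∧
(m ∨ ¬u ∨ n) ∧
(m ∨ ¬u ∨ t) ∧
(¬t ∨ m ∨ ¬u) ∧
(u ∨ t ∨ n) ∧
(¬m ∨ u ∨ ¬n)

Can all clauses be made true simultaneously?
Yes

Yes, the formula is satisfiable.

One satisfying assignment is: t=False, u=True, m=True, n=False

Verification: With this assignment, all 17 clauses evaluate to true.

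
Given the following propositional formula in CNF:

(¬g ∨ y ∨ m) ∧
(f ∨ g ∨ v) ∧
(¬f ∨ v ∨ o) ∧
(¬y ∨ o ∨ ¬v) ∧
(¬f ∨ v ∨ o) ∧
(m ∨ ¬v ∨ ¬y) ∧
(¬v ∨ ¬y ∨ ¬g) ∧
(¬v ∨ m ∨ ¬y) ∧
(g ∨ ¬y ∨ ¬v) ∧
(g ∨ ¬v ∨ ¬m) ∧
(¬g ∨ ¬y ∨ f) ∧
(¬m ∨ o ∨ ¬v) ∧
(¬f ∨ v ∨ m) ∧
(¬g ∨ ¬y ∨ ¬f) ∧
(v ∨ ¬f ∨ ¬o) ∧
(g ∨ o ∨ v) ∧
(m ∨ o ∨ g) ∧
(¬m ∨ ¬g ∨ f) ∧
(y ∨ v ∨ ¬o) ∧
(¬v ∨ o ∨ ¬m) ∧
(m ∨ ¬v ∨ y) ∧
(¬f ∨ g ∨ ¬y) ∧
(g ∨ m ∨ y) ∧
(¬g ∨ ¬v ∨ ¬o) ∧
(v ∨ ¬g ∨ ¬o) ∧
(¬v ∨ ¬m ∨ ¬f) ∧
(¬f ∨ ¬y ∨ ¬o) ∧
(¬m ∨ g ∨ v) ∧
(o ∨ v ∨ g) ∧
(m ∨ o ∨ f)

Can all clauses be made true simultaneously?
No

No, the formula is not satisfiable.

No assignment of truth values to the variables can make all 30 clauses true simultaneously.

The formula is UNSAT (unsatisfiable).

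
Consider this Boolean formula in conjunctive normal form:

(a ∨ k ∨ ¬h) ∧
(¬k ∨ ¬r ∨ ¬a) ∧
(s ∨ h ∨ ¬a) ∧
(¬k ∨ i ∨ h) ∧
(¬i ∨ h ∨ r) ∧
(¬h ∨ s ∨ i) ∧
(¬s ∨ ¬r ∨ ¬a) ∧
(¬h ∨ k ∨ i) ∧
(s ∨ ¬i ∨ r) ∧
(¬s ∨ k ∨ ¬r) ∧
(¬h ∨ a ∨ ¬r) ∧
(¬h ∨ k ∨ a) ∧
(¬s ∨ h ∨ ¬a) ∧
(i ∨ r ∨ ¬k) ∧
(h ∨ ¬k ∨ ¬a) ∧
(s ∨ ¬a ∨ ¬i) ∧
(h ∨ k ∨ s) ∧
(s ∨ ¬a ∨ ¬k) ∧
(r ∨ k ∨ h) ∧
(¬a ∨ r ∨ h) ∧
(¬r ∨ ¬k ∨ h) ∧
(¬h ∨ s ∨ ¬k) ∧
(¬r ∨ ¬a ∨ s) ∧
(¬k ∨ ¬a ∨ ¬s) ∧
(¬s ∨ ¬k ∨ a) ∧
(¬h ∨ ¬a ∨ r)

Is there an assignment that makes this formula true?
No

No, the formula is not satisfiable.

No assignment of truth values to the variables can make all 26 clauses true simultaneously.

The formula is UNSAT (unsatisfiable).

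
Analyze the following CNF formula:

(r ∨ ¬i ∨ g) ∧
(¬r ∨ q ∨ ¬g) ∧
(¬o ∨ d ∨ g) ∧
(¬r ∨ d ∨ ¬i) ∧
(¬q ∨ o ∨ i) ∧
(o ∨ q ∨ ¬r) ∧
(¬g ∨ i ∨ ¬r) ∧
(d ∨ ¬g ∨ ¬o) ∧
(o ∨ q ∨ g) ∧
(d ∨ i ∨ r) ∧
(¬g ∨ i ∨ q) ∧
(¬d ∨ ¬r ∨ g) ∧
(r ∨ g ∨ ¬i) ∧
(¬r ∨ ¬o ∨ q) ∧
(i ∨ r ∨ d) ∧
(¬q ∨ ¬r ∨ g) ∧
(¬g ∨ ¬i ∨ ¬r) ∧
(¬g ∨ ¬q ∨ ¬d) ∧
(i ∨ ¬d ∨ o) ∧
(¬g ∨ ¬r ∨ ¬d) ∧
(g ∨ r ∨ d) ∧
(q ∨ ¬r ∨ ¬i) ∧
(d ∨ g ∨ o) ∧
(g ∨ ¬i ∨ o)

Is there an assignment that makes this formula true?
Yes

Yes, the formula is satisfiable.

One satisfying assignment is: r=False, d=False, o=False, i=True, g=True, q=False

Verification: With this assignment, all 24 clauses evaluate to true.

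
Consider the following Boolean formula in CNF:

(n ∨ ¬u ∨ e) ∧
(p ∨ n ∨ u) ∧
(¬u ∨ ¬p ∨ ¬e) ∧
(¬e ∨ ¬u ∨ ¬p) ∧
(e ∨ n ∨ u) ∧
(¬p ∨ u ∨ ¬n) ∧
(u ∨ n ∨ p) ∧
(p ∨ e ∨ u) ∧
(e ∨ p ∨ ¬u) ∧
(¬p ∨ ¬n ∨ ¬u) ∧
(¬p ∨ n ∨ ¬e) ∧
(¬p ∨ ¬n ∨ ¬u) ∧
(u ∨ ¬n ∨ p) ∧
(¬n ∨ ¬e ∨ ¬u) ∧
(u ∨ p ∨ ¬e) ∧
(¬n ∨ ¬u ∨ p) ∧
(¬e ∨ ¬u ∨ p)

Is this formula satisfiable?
No

No, the formula is not satisfiable.

No assignment of truth values to the variables can make all 17 clauses true simultaneously.

The formula is UNSAT (unsatisfiable).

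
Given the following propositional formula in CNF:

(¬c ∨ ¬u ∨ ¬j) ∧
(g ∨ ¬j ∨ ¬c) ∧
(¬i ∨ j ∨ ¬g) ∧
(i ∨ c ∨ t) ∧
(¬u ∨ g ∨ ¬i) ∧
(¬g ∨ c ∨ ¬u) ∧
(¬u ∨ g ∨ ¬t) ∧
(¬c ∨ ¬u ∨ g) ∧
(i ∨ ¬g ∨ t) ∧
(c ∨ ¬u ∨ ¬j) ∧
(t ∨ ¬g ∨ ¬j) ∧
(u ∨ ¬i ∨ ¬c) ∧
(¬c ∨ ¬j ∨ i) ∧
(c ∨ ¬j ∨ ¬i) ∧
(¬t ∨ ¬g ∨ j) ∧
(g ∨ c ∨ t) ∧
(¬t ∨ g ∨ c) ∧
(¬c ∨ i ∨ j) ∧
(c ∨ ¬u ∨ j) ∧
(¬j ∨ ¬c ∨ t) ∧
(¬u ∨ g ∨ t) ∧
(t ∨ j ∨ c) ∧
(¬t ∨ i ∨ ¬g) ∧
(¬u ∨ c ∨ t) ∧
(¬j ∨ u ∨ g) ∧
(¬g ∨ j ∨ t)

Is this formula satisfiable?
No

No, the formula is not satisfiable.

No assignment of truth values to the variables can make all 26 clauses true simultaneously.

The formula is UNSAT (unsatisfiable).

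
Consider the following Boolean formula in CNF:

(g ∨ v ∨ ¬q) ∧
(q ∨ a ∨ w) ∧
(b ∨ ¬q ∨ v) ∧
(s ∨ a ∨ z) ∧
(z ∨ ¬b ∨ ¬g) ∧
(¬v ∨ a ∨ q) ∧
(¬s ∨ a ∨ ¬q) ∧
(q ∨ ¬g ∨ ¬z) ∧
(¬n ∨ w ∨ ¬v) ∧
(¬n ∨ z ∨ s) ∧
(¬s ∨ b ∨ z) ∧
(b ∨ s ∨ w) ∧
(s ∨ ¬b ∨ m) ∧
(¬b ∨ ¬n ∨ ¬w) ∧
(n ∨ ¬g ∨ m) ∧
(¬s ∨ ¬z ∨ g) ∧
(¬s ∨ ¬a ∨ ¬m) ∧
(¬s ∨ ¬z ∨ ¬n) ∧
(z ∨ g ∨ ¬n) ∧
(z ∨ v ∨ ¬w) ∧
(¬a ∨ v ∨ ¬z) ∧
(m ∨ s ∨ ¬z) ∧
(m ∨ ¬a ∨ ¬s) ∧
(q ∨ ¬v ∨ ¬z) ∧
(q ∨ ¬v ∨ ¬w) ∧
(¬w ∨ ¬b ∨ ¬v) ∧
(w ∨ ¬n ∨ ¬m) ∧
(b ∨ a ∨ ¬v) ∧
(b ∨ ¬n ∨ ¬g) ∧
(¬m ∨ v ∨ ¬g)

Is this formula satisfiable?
Yes

Yes, the formula is satisfiable.

One satisfying assignment is: s=False, z=False, g=False, v=True, n=False, m=False, b=False, q=True, w=True, a=True

Verification: With this assignment, all 30 clauses evaluate to true.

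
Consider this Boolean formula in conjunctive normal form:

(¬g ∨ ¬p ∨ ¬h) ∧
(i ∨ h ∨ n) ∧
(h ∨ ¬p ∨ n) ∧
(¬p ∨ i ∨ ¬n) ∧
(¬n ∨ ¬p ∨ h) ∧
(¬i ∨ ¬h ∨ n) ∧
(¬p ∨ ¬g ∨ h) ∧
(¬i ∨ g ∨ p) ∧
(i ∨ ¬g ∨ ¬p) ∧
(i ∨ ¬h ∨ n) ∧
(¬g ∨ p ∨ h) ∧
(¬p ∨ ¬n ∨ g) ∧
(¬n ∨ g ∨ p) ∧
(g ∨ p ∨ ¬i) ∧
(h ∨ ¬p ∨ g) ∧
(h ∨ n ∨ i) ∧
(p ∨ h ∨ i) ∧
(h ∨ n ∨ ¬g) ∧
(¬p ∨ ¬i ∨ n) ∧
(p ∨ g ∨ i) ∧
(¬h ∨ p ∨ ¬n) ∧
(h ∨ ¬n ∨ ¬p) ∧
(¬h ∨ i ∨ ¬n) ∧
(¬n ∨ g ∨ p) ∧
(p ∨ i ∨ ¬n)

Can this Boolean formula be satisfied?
No

No, the formula is not satisfiable.

No assignment of truth values to the variables can make all 25 clauses true simultaneously.

The formula is UNSAT (unsatisfiable).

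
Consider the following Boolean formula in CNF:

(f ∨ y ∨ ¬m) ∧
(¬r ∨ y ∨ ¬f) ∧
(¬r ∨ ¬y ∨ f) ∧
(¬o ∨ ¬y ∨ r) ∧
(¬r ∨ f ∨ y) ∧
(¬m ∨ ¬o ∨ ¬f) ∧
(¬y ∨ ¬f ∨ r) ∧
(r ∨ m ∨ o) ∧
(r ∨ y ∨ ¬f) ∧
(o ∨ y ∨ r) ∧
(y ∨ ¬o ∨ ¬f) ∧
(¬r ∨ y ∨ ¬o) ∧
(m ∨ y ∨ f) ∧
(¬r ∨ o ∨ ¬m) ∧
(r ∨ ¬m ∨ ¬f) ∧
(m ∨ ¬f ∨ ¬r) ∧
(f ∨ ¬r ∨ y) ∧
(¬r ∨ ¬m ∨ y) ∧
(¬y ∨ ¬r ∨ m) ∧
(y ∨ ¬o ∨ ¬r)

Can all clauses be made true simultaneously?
Yes

Yes, the formula is satisfiable.

One satisfying assignment is: m=True, f=False, r=False, o=False, y=True

Verification: With this assignment, all 20 clauses evaluate to true.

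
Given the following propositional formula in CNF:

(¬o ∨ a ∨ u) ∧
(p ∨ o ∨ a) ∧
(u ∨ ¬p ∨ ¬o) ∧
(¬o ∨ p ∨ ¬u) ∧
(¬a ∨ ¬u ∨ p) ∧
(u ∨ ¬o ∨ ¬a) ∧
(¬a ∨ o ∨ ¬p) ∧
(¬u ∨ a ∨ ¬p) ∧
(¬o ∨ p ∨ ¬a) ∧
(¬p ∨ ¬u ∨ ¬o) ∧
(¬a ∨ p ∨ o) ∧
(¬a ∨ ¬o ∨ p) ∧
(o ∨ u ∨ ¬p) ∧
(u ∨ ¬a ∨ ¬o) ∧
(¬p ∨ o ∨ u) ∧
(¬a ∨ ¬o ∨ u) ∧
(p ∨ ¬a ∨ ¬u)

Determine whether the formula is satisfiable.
No

No, the formula is not satisfiable.

No assignment of truth values to the variables can make all 17 clauses true simultaneously.

The formula is UNSAT (unsatisfiable).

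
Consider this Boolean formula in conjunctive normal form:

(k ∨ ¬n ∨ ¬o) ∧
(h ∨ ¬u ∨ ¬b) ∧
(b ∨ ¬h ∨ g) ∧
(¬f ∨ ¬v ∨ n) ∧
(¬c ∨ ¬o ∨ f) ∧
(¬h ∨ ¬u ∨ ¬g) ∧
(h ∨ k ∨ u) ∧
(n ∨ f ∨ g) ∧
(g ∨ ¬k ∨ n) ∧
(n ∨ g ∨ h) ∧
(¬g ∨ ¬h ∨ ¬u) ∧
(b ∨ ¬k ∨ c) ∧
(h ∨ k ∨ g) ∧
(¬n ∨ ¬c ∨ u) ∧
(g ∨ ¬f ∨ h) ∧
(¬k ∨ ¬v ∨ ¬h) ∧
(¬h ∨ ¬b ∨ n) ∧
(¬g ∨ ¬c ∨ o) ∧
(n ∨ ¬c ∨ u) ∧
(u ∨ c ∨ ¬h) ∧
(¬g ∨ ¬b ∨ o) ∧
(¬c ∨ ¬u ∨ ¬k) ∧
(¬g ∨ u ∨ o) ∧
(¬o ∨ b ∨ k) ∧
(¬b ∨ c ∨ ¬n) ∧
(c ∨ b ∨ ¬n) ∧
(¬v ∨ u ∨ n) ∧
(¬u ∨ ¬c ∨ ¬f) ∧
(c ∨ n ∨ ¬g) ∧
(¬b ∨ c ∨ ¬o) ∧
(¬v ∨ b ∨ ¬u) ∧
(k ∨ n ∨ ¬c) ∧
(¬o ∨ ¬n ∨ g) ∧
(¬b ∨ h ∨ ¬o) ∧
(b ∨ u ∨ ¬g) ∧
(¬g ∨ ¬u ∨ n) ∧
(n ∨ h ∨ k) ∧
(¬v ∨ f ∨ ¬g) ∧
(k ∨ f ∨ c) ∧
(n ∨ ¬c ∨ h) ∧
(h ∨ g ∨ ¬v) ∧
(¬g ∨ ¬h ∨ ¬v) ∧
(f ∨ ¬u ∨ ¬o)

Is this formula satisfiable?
Yes

Yes, the formula is satisfiable.

One satisfying assignment is: u=True, b=True, g=False, n=True, f=False, c=True, v=False, o=False, k=False, h=True

Verification: With this assignment, all 43 clauses evaluate to true.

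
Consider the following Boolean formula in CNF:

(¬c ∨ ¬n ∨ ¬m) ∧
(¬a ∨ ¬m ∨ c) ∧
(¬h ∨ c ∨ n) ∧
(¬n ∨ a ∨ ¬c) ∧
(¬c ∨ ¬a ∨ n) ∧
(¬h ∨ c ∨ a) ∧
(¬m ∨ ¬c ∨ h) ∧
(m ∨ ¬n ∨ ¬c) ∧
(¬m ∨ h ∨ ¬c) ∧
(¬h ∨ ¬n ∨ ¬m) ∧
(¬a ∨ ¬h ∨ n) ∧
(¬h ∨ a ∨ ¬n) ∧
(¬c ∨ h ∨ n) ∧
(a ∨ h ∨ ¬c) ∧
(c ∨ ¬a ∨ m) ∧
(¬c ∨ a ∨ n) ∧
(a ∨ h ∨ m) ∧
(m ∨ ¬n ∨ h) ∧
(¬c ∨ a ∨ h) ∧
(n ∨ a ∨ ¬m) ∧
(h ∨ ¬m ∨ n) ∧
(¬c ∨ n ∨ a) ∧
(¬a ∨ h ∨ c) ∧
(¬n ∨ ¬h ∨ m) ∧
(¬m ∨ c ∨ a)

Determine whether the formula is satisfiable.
No

No, the formula is not satisfiable.

No assignment of truth values to the variables can make all 25 clauses true simultaneously.

The formula is UNSAT (unsatisfiable).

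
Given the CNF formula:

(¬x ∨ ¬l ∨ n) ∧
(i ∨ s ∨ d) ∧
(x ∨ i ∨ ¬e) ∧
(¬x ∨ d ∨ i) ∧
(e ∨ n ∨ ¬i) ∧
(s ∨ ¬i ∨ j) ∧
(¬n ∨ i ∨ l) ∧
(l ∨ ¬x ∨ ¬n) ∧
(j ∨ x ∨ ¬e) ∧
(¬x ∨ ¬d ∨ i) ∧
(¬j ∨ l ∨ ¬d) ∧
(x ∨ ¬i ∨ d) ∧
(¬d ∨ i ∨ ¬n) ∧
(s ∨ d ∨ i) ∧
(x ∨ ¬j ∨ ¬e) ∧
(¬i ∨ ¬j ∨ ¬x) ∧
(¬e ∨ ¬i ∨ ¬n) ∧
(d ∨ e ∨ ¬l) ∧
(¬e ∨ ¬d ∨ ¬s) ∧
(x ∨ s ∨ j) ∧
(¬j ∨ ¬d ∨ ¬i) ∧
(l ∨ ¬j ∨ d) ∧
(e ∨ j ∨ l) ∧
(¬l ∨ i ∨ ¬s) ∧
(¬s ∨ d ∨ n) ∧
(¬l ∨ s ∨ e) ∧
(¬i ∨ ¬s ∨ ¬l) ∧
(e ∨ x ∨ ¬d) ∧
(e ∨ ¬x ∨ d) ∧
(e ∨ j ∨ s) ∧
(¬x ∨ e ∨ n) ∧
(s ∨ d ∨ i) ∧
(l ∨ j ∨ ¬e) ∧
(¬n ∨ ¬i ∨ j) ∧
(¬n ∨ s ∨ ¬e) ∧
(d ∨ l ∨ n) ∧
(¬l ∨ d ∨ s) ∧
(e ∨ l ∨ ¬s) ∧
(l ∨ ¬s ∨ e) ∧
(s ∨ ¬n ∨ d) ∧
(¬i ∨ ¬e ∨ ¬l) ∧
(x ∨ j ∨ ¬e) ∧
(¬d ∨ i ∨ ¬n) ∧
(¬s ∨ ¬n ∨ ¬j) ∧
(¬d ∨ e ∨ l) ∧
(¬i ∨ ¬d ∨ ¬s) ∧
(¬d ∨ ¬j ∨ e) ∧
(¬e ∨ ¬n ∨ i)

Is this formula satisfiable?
No

No, the formula is not satisfiable.

No assignment of truth values to the variables can make all 48 clauses true simultaneously.

The formula is UNSAT (unsatisfiable).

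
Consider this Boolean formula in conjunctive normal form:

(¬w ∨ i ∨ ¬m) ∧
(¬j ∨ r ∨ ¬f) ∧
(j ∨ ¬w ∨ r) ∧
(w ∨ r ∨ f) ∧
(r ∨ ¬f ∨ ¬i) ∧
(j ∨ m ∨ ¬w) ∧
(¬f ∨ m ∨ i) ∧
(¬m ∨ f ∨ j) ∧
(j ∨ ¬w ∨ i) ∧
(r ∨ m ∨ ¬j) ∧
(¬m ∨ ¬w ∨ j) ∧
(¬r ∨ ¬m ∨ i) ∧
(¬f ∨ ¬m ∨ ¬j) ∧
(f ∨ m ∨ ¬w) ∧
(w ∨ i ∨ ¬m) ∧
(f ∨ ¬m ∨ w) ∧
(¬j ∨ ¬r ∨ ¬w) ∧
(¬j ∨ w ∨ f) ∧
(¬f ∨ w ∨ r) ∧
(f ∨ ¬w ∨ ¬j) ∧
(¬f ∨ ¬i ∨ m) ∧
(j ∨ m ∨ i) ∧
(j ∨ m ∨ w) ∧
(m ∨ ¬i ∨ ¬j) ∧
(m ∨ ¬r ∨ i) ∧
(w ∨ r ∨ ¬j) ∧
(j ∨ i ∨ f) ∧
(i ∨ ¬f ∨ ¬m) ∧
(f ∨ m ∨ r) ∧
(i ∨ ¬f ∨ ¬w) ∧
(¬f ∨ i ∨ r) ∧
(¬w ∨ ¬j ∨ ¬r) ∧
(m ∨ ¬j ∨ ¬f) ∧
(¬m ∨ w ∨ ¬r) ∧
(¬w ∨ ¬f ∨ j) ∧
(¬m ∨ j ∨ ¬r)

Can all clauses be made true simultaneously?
No

No, the formula is not satisfiable.

No assignment of truth values to the variables can make all 36 clauses true simultaneously.

The formula is UNSAT (unsatisfiable).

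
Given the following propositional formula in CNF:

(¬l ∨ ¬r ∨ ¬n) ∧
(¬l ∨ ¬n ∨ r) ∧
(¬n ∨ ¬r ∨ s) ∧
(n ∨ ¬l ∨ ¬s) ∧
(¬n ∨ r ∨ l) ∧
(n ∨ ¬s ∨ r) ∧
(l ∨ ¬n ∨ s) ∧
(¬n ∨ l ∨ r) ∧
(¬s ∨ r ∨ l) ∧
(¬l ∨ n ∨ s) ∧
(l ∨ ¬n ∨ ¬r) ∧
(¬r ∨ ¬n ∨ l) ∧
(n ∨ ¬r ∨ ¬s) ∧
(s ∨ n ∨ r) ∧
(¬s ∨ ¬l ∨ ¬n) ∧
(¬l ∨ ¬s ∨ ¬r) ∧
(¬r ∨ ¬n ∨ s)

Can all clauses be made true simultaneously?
Yes

Yes, the formula is satisfiable.

One satisfying assignment is: n=False, l=False, s=False, r=True

Verification: With this assignment, all 17 clauses evaluate to true.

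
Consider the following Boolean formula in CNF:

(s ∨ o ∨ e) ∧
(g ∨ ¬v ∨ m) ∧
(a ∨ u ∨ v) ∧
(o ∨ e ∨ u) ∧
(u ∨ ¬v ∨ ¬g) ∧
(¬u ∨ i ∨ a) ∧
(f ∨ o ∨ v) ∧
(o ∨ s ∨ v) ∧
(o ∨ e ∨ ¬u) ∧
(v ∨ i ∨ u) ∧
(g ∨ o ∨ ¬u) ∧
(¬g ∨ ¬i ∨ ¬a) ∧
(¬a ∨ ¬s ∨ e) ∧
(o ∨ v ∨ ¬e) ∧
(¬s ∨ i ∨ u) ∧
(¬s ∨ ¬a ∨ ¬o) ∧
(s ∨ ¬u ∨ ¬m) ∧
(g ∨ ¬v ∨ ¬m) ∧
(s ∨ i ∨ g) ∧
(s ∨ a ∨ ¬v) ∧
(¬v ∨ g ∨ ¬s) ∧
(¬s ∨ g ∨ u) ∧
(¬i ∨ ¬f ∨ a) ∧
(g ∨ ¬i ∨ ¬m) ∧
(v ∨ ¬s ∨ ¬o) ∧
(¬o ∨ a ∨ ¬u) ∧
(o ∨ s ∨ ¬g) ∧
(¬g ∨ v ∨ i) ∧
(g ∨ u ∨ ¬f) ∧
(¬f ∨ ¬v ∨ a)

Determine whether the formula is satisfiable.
Yes

Yes, the formula is satisfiable.

One satisfying assignment is: a=True, e=False, o=True, f=False, u=False, i=True, m=False, s=False, g=False, v=False

Verification: With this assignment, all 30 clauses evaluate to true.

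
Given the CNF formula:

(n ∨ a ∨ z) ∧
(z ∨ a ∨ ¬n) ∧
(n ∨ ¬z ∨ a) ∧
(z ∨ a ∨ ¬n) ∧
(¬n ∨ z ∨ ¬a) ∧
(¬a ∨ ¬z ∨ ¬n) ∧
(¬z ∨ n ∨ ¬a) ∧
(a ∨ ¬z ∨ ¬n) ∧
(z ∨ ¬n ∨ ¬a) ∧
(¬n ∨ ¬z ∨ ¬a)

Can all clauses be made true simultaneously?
Yes

Yes, the formula is satisfiable.

One satisfying assignment is: a=True, n=False, z=False

Verification: With this assignment, all 10 clauses evaluate to true.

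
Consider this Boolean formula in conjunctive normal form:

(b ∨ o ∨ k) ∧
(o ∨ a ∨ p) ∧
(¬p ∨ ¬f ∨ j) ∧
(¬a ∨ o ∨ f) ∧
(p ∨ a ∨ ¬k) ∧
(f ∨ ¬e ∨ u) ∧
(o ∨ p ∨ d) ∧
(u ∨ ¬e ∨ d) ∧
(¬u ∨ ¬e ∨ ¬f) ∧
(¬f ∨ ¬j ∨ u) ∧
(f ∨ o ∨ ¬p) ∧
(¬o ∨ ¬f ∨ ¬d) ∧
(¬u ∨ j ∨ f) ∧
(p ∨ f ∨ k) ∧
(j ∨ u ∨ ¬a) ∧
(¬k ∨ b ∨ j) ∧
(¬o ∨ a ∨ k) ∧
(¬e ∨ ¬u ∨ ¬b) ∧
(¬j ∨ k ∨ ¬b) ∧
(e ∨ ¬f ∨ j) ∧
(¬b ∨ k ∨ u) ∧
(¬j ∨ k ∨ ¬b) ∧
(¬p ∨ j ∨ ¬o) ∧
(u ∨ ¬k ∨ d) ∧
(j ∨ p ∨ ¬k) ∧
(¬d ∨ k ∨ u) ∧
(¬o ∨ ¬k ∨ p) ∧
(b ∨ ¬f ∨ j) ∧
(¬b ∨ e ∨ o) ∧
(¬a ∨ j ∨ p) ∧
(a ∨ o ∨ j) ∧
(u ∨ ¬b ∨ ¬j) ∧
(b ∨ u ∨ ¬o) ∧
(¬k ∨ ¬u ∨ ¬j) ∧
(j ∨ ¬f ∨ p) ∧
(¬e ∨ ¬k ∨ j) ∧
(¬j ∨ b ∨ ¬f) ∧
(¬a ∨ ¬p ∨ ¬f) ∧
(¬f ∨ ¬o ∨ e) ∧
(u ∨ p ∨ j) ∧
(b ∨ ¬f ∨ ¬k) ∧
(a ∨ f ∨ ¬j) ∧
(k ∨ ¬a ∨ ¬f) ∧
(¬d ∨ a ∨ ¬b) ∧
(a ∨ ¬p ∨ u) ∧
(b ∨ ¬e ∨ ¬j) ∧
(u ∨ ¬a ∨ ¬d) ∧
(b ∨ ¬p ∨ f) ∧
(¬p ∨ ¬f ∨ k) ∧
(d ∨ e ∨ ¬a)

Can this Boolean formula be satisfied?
No

No, the formula is not satisfiable.

No assignment of truth values to the variables can make all 50 clauses true simultaneously.

The formula is UNSAT (unsatisfiable).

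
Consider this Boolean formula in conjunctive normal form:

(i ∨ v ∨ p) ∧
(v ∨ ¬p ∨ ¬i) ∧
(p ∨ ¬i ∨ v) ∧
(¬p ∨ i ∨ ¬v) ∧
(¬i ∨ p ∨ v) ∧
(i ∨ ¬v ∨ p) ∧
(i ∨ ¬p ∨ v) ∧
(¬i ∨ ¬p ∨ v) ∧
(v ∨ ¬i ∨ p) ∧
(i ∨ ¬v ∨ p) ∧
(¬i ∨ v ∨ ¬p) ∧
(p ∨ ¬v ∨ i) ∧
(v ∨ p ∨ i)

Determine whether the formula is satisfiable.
Yes

Yes, the formula is satisfiable.

One satisfying assignment is: i=True, p=False, v=True

Verification: With this assignment, all 13 clauses evaluate to true.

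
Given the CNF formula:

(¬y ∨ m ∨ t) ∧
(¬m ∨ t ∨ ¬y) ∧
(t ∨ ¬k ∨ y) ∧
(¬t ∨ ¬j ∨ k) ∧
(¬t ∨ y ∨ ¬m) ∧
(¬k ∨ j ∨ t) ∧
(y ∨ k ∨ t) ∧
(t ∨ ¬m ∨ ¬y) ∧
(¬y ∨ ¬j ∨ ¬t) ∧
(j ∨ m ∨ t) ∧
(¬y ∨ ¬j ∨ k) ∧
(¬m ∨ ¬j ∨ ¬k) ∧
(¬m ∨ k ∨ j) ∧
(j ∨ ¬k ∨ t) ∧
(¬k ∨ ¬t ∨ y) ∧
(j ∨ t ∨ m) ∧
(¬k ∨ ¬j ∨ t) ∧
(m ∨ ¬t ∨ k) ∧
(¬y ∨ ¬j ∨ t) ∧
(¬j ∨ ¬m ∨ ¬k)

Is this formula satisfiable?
Yes

Yes, the formula is satisfiable.

One satisfying assignment is: y=True, k=True, j=False, t=True, m=False

Verification: With this assignment, all 20 clauses evaluate to true.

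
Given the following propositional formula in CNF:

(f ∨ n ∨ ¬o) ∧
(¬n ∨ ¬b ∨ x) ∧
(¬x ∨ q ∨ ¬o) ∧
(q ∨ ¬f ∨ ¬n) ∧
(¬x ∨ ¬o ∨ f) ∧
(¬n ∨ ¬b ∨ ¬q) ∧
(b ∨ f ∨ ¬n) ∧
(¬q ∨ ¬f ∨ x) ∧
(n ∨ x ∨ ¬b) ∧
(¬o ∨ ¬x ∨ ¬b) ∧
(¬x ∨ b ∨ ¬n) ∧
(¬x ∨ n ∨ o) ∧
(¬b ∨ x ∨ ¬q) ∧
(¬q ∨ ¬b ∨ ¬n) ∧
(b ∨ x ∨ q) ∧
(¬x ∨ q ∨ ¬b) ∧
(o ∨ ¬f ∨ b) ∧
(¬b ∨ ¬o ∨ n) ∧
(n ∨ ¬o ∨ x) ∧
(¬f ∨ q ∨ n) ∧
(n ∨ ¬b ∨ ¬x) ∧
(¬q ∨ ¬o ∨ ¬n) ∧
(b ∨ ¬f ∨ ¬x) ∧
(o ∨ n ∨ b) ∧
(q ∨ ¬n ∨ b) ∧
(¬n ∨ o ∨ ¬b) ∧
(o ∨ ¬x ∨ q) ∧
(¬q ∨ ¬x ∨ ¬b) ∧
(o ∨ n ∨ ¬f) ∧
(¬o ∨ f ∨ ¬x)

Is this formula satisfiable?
No

No, the formula is not satisfiable.

No assignment of truth values to the variables can make all 30 clauses true simultaneously.

The formula is UNSAT (unsatisfiable).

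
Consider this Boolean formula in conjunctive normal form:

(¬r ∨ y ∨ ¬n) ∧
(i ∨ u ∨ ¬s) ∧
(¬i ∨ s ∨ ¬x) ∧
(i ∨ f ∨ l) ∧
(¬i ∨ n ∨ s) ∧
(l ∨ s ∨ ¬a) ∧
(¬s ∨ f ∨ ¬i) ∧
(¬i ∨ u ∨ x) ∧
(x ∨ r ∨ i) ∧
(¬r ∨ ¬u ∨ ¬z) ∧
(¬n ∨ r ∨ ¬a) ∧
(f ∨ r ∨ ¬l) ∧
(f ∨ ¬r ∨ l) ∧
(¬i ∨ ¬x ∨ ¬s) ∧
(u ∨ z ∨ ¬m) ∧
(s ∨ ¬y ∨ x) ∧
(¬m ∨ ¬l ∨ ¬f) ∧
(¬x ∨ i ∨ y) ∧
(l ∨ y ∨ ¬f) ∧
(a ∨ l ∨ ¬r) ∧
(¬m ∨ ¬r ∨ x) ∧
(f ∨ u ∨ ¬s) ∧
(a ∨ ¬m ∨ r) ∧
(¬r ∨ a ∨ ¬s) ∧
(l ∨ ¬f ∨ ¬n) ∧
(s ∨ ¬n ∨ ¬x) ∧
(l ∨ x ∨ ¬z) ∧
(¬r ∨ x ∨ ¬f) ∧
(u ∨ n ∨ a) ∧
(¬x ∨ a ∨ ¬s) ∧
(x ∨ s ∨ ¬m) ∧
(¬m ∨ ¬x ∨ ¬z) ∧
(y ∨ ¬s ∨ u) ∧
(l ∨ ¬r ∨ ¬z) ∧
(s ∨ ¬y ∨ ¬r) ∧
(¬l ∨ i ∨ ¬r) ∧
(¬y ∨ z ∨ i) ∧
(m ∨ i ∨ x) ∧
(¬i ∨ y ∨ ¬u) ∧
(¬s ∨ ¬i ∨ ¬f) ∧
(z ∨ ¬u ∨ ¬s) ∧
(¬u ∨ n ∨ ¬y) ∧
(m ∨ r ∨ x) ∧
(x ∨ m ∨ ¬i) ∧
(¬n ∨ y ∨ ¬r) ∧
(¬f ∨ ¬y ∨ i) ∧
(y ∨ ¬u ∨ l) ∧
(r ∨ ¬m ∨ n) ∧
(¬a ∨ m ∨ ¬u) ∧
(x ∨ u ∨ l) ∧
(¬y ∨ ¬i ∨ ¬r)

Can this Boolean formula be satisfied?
No

No, the formula is not satisfiable.

No assignment of truth values to the variables can make all 51 clauses true simultaneously.

The formula is UNSAT (unsatisfiable).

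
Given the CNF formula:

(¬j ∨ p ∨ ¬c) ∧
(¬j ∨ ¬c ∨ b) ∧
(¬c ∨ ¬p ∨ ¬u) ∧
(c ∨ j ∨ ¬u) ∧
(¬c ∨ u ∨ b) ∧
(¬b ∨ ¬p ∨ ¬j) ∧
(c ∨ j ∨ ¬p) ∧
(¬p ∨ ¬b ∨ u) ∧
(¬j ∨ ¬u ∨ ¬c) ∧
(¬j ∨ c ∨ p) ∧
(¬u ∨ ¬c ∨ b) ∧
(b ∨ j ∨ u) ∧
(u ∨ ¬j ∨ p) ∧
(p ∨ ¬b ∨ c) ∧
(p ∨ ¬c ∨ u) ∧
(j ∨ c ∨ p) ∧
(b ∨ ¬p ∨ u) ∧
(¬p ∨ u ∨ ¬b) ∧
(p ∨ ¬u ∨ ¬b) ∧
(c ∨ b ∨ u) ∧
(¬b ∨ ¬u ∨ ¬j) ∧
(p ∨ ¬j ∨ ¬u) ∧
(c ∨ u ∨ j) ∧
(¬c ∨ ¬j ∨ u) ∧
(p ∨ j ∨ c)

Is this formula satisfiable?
Yes

Yes, the formula is satisfiable.

One satisfying assignment is: b=False, u=True, c=False, j=True, p=True

Verification: With this assignment, all 25 clauses evaluate to true.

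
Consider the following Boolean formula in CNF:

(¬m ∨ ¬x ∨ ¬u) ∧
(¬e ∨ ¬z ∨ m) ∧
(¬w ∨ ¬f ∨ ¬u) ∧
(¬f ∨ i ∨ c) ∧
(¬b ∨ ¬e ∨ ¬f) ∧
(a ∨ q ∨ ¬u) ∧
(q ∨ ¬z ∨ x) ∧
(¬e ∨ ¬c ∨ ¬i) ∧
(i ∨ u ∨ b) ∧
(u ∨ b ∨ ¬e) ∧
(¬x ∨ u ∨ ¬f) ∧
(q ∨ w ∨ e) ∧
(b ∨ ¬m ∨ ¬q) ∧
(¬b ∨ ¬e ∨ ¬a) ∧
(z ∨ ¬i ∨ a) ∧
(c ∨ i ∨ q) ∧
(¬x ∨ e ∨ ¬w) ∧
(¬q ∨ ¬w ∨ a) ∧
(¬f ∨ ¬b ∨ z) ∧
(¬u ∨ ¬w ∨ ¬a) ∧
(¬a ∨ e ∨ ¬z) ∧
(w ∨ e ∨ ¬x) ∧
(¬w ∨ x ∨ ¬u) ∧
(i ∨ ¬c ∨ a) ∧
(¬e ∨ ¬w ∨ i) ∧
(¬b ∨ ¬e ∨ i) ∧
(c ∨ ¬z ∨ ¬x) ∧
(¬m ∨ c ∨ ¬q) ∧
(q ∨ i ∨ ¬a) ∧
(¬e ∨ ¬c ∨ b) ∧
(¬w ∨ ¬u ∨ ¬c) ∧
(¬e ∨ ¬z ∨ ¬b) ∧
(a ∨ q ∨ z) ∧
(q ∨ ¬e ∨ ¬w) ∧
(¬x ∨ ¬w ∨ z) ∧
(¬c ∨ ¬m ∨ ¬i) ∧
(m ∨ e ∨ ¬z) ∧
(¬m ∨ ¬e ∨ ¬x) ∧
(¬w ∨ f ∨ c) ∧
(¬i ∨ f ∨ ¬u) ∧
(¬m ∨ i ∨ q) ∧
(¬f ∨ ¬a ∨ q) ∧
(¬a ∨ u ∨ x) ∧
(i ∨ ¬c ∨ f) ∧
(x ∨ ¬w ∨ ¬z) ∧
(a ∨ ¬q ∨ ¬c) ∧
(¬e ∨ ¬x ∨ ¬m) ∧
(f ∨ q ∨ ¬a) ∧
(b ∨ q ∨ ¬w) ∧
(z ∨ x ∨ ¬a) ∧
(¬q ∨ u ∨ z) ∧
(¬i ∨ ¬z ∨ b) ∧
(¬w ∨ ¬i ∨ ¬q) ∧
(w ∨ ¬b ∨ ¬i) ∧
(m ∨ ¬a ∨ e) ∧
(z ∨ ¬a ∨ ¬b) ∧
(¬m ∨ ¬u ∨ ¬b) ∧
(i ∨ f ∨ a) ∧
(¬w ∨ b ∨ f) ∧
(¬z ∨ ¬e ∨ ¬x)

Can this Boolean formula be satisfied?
Yes

Yes, the formula is satisfiable.

One satisfying assignment is: c=False, e=True, u=True, a=True, f=True, i=True, b=False, w=False, m=False, z=False, x=True, q=True

Verification: With this assignment, all 60 clauses evaluate to true.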